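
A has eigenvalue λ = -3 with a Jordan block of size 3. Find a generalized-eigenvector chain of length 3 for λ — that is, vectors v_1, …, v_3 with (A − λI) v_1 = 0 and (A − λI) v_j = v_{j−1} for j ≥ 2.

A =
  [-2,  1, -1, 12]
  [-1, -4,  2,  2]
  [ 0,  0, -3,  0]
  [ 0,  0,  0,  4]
A Jordan chain for λ = -3 of length 3:
v_1 = (1, -1, 0, 0)ᵀ
v_2 = (-1, 2, 0, 0)ᵀ
v_3 = (0, 0, 1, 0)ᵀ

Let N = A − (-3)·I. We want v_3 with N^3 v_3 = 0 but N^2 v_3 ≠ 0; then v_{j-1} := N · v_j for j = 3, …, 2.

Pick v_3 = (0, 0, 1, 0)ᵀ.
Then v_2 = N · v_3 = (-1, 2, 0, 0)ᵀ.
Then v_1 = N · v_2 = (1, -1, 0, 0)ᵀ.

Sanity check: (A − (-3)·I) v_1 = (0, 0, 0, 0)ᵀ = 0. ✓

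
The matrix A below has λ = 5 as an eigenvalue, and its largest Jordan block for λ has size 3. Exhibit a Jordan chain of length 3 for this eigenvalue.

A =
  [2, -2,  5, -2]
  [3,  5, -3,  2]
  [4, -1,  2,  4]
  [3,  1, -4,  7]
A Jordan chain for λ = 5 of length 3:
v_1 = (-1, -1, -1, 0)ᵀ
v_2 = (-2, 0, -1, 1)ᵀ
v_3 = (0, 1, 0, 0)ᵀ

Let N = A − (5)·I. We want v_3 with N^3 v_3 = 0 but N^2 v_3 ≠ 0; then v_{j-1} := N · v_j for j = 3, …, 2.

Pick v_3 = (0, 1, 0, 0)ᵀ.
Then v_2 = N · v_3 = (-2, 0, -1, 1)ᵀ.
Then v_1 = N · v_2 = (-1, -1, -1, 0)ᵀ.

Sanity check: (A − (5)·I) v_1 = (0, 0, 0, 0)ᵀ = 0. ✓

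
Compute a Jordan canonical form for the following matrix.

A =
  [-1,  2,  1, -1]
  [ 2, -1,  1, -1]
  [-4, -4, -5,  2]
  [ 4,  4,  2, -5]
J_2(-3) ⊕ J_1(-3) ⊕ J_1(-3)

The characteristic polynomial is
  det(x·I − A) = x^4 + 12*x^3 + 54*x^2 + 108*x + 81 = (x + 3)^4

Eigenvalues and multiplicities (the geometric multiplicity of λ is n − rank(A − λI), which equals the number of Jordan blocks for λ):
  λ = -3: algebraic multiplicity = 4, geometric multiplicity = 3

Determining the block sizes for each eigenvalue:
  λ = -3: 3 blocks summing to 4 forces exactly one block of size 2 and the rest size 1 → block sizes [2, 1, 1]

Assembling the blocks gives a Jordan form
J =
  [-3,  1,  0,  0]
  [ 0, -3,  0,  0]
  [ 0,  0, -3,  0]
  [ 0,  0,  0, -3]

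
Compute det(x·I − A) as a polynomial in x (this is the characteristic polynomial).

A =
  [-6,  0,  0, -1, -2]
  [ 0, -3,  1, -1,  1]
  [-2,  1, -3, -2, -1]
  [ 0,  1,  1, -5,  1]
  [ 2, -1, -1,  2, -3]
x^5 + 20*x^4 + 160*x^3 + 640*x^2 + 1280*x + 1024

Expanding det(x·I − A) (e.g. by cofactor expansion or by noting that A is similar to its Jordan form J, which has the same characteristic polynomial as A) gives
  χ_A(x) = x^5 + 20*x^4 + 160*x^3 + 640*x^2 + 1280*x + 1024
which factors as (x + 4)^5. The eigenvalues (with algebraic multiplicities) are λ = -4 with multiplicity 5.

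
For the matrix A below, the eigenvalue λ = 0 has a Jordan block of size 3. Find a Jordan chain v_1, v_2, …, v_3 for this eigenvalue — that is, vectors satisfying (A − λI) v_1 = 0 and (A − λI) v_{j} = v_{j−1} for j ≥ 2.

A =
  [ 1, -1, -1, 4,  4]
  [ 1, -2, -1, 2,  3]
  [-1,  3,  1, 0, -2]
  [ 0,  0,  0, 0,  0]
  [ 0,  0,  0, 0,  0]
A Jordan chain for λ = 0 of length 3:
v_1 = (1, 0, 1, 0, 0)ᵀ
v_2 = (1, 1, -1, 0, 0)ᵀ
v_3 = (1, 0, 0, 0, 0)ᵀ

Let N = A − (0)·I. We want v_3 with N^3 v_3 = 0 but N^2 v_3 ≠ 0; then v_{j-1} := N · v_j for j = 3, …, 2.

Pick v_3 = (1, 0, 0, 0, 0)ᵀ.
Then v_2 = N · v_3 = (1, 1, -1, 0, 0)ᵀ.
Then v_1 = N · v_2 = (1, 0, 1, 0, 0)ᵀ.

Sanity check: (A − (0)·I) v_1 = (0, 0, 0, 0, 0)ᵀ = 0. ✓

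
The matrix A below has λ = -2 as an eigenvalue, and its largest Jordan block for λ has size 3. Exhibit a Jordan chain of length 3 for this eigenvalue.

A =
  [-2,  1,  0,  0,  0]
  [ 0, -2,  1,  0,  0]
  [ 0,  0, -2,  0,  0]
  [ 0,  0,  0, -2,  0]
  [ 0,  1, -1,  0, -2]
A Jordan chain for λ = -2 of length 3:
v_1 = (1, 0, 0, 0, 1)ᵀ
v_2 = (0, 1, 0, 0, -1)ᵀ
v_3 = (0, 0, 1, 0, 0)ᵀ

Let N = A − (-2)·I. We want v_3 with N^3 v_3 = 0 but N^2 v_3 ≠ 0; then v_{j-1} := N · v_j for j = 3, …, 2.

Pick v_3 = (0, 0, 1, 0, 0)ᵀ.
Then v_2 = N · v_3 = (0, 1, 0, 0, -1)ᵀ.
Then v_1 = N · v_2 = (1, 0, 0, 0, 1)ᵀ.

Sanity check: (A − (-2)·I) v_1 = (0, 0, 0, 0, 0)ᵀ = 0. ✓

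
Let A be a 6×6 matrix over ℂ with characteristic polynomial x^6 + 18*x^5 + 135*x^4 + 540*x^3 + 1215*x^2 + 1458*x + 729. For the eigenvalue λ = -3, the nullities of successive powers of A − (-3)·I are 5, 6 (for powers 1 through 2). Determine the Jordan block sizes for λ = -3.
Block sizes for λ = -3: [2, 1, 1, 1, 1]

From the dimensions of kernels of powers, the number of Jordan blocks of size at least j is d_j − d_{j−1} where d_j = dim ker(N^j) (with d_0 = 0). Computing the differences gives [5, 1].
The number of blocks of size exactly k is (#blocks of size ≥ k) − (#blocks of size ≥ k + 1), so the partition is: 4 block(s) of size 1, 1 block(s) of size 2.
In nonincreasing order the block sizes are [2, 1, 1, 1, 1].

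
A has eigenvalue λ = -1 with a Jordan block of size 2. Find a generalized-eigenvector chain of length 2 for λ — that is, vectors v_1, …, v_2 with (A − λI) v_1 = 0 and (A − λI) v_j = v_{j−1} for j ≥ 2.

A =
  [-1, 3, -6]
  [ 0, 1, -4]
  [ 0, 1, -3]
A Jordan chain for λ = -1 of length 2:
v_1 = (3, 2, 1)ᵀ
v_2 = (0, 1, 0)ᵀ

Let N = A − (-1)·I. We want v_2 with N^2 v_2 = 0 but N^1 v_2 ≠ 0; then v_{j-1} := N · v_j for j = 2, …, 2.

Pick v_2 = (0, 1, 0)ᵀ.
Then v_1 = N · v_2 = (3, 2, 1)ᵀ.

Sanity check: (A − (-1)·I) v_1 = (0, 0, 0)ᵀ = 0. ✓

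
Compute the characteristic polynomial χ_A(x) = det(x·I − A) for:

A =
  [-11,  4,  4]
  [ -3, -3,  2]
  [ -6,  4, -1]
x^3 + 15*x^2 + 75*x + 125

Expanding det(x·I − A) (e.g. by cofactor expansion or by noting that A is similar to its Jordan form J, which has the same characteristic polynomial as A) gives
  χ_A(x) = x^3 + 15*x^2 + 75*x + 125
which factors as (x + 5)^3. The eigenvalues (with algebraic multiplicities) are λ = -5 with multiplicity 3.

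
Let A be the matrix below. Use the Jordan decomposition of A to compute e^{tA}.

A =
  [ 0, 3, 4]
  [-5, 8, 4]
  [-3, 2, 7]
e^{tA} =
  [-t^2*exp(5*t) - 5*t*exp(5*t) + exp(5*t), t^2*exp(5*t) + 3*t*exp(5*t), 4*t*exp(5*t)]
  [-t^2*exp(5*t) - 5*t*exp(5*t), t^2*exp(5*t) + 3*t*exp(5*t) + exp(5*t), 4*t*exp(5*t)]
  [-t^2*exp(5*t)/2 - 3*t*exp(5*t), t^2*exp(5*t)/2 + 2*t*exp(5*t), 2*t*exp(5*t) + exp(5*t)]

Strategy: write A = P · J · P⁻¹ where J is a Jordan canonical form, so e^{tA} = P · e^{tJ} · P⁻¹, and e^{tJ} can be computed block-by-block.

A has Jordan form
J =
  [5, 1, 0]
  [0, 5, 1]
  [0, 0, 5]
(up to reordering of blocks).

Per-block formulas:
  For a 3×3 Jordan block J_3(5): exp(t · J_3(5)) = e^(5t)·(I + t·N + (t^2/2)·N^2), where N is the 3×3 nilpotent shift.

After assembling e^{tJ} and conjugating by P, we get:

e^{tA} =
  [-t^2*exp(5*t) - 5*t*exp(5*t) + exp(5*t), t^2*exp(5*t) + 3*t*exp(5*t), 4*t*exp(5*t)]
  [-t^2*exp(5*t) - 5*t*exp(5*t), t^2*exp(5*t) + 3*t*exp(5*t) + exp(5*t), 4*t*exp(5*t)]
  [-t^2*exp(5*t)/2 - 3*t*exp(5*t), t^2*exp(5*t)/2 + 2*t*exp(5*t), 2*t*exp(5*t) + exp(5*t)]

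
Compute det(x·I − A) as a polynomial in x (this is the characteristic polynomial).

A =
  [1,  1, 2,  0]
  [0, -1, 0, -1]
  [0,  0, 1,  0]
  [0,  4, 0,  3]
x^4 - 4*x^3 + 6*x^2 - 4*x + 1

Expanding det(x·I − A) (e.g. by cofactor expansion or by noting that A is similar to its Jordan form J, which has the same characteristic polynomial as A) gives
  χ_A(x) = x^4 - 4*x^3 + 6*x^2 - 4*x + 1
which factors as (x - 1)^4. The eigenvalues (with algebraic multiplicities) are λ = 1 with multiplicity 4.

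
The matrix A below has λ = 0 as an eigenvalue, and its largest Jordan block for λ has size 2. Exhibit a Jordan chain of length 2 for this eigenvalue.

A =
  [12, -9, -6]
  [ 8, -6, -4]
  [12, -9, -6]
A Jordan chain for λ = 0 of length 2:
v_1 = (12, 8, 12)ᵀ
v_2 = (1, 0, 0)ᵀ

Let N = A − (0)·I. We want v_2 with N^2 v_2 = 0 but N^1 v_2 ≠ 0; then v_{j-1} := N · v_j for j = 2, …, 2.

Pick v_2 = (1, 0, 0)ᵀ.
Then v_1 = N · v_2 = (12, 8, 12)ᵀ.

Sanity check: (A − (0)·I) v_1 = (0, 0, 0)ᵀ = 0. ✓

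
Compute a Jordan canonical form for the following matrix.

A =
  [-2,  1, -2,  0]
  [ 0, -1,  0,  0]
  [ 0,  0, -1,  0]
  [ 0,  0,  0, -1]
J_1(-2) ⊕ J_1(-1) ⊕ J_1(-1) ⊕ J_1(-1)

The characteristic polynomial is
  det(x·I − A) = x^4 + 5*x^3 + 9*x^2 + 7*x + 2 = (x + 1)^3*(x + 2)

Eigenvalues and multiplicities (the geometric multiplicity of λ is n − rank(A − λI), which equals the number of Jordan blocks for λ):
  λ = -2: algebraic multiplicity = 1, geometric multiplicity = 1
  λ = -1: algebraic multiplicity = 3, geometric multiplicity = 3

Determining the block sizes for each eigenvalue:
  λ = -2: one block (gm = 1), so the single block has size am = 1 → block sizes [1]
  λ = -1: gm = am = 3, so every block has size 1 → block sizes [1, 1, 1]

Assembling the blocks gives a Jordan form
J =
  [-2,  0,  0,  0]
  [ 0, -1,  0,  0]
  [ 0,  0, -1,  0]
  [ 0,  0,  0, -1]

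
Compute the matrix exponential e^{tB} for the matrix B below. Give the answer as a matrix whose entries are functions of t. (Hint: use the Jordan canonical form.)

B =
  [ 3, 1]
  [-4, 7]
e^{tB} =
  [-2*t*exp(5*t) + exp(5*t), t*exp(5*t)]
  [-4*t*exp(5*t), 2*t*exp(5*t) + exp(5*t)]

Strategy: write B = P · J · P⁻¹ where J is a Jordan canonical form, so e^{tB} = P · e^{tJ} · P⁻¹, and e^{tJ} can be computed block-by-block.

B has Jordan form
J =
  [5, 1]
  [0, 5]
(up to reordering of blocks).

Per-block formulas:
  For a 2×2 Jordan block J_2(5): exp(t · J_2(5)) = e^(5t)·(I + t·N), where N is the 2×2 nilpotent shift.

After assembling e^{tJ} and conjugating by P, we get:

e^{tB} =
  [-2*t*exp(5*t) + exp(5*t), t*exp(5*t)]
  [-4*t*exp(5*t), 2*t*exp(5*t) + exp(5*t)]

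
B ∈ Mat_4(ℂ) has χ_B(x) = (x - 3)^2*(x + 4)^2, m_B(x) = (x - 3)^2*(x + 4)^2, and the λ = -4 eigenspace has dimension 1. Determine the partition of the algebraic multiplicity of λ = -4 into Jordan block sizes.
Block sizes for λ = -4: [2]

Step 1 — from the characteristic polynomial, algebraic multiplicity of λ = -4 is 2. From dim ker(B − (-4)·I) = 1, there are exactly 1 Jordan blocks for λ = -4.
Step 2 — from the minimal polynomial, the factor (x + 4)^2 tells us the largest block for λ = -4 has size 2.
Step 3 — with total size 2, 1 blocks, and largest block 2, the block sizes (in nonincreasing order) are [2].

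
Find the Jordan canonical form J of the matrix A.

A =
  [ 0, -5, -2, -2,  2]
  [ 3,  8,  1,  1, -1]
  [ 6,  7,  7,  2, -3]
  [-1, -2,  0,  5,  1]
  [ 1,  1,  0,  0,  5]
J_3(5) ⊕ J_2(5)

The characteristic polynomial is
  det(x·I − A) = x^5 - 25*x^4 + 250*x^3 - 1250*x^2 + 3125*x - 3125 = (x - 5)^5

Eigenvalues and multiplicities (the geometric multiplicity of λ is n − rank(A − λI), which equals the number of Jordan blocks for λ):
  λ = 5: algebraic multiplicity = 5, geometric multiplicity = 2

Determining the block sizes for each eigenvalue:
  λ = 5: with am = 5 and gm = 2, the partition is not yet determined (e.g. several partitions of 5 into 2 parts exist). Let N = A − (5)·I. Computing rank(N^1) = 3, rank(N^2) = 1, rank(N^3) = 0; the number of blocks of size ≥ j is rank(N^{j−1}) − rank(N^j), giving [2, 2, 1]. So we have 1 block(s) of size 3, 1 block(s) of size 2 → block sizes [3, 2]

Assembling the blocks gives a Jordan form
J =
  [5, 1, 0, 0, 0]
  [0, 5, 1, 0, 0]
  [0, 0, 5, 0, 0]
  [0, 0, 0, 5, 1]
  [0, 0, 0, 0, 5]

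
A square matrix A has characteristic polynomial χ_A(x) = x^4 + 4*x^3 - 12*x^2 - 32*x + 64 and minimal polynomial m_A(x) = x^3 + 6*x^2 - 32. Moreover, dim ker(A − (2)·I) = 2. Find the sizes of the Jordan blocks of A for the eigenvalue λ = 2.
Block sizes for λ = 2: [1, 1]

Step 1 — from the characteristic polynomial, algebraic multiplicity of λ = 2 is 2. From dim ker(A − (2)·I) = 2, there are exactly 2 Jordan blocks for λ = 2.
Step 2 — from the minimal polynomial, the factor (x − 2) tells us the largest block for λ = 2 has size 1.
Step 3 — with total size 2, 2 blocks, and largest block 1, the block sizes (in nonincreasing order) are [1, 1].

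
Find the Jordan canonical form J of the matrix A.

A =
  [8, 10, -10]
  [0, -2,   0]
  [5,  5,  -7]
J_1(-2) ⊕ J_1(-2) ⊕ J_1(3)

The characteristic polynomial is
  det(x·I − A) = x^3 + x^2 - 8*x - 12 = (x - 3)*(x + 2)^2

Eigenvalues and multiplicities (the geometric multiplicity of λ is n − rank(A − λI), which equals the number of Jordan blocks for λ):
  λ = -2: algebraic multiplicity = 2, geometric multiplicity = 2
  λ = 3: algebraic multiplicity = 1, geometric multiplicity = 1

Determining the block sizes for each eigenvalue:
  λ = -2: gm = am = 2, so every block has size 1 → block sizes [1, 1]
  λ = 3: one block (gm = 1), so the single block has size am = 1 → block sizes [1]

Assembling the blocks gives a Jordan form
J =
  [-2,  0, 0]
  [ 0, -2, 0]
  [ 0,  0, 3]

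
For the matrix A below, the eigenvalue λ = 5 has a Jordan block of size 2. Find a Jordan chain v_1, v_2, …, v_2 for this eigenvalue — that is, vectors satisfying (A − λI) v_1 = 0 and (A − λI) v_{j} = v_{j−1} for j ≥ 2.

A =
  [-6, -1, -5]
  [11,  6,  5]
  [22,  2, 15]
A Jordan chain for λ = 5 of length 2:
v_1 = (-11, 11, 22)ᵀ
v_2 = (1, 0, 0)ᵀ

Let N = A − (5)·I. We want v_2 with N^2 v_2 = 0 but N^1 v_2 ≠ 0; then v_{j-1} := N · v_j for j = 2, …, 2.

Pick v_2 = (1, 0, 0)ᵀ.
Then v_1 = N · v_2 = (-11, 11, 22)ᵀ.

Sanity check: (A − (5)·I) v_1 = (0, 0, 0)ᵀ = 0. ✓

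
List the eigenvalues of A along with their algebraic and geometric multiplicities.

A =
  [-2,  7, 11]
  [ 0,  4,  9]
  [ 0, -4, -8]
λ = -2: alg = 3, geom = 1

Step 1 — factor the characteristic polynomial to read off the algebraic multiplicities:
  χ_A(x) = (x + 2)^3

Step 2 — compute geometric multiplicities via the rank-nullity identity g(λ) = n − rank(A − λI):
  rank(A − (-2)·I) = 2, so dim ker(A − (-2)·I) = n − 2 = 1

Summary:
  λ = -2: algebraic multiplicity = 3, geometric multiplicity = 1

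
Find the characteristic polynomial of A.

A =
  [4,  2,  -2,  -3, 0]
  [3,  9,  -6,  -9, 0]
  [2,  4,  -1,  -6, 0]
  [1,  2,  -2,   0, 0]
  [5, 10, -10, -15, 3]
x^5 - 15*x^4 + 90*x^3 - 270*x^2 + 405*x - 243

Expanding det(x·I − A) (e.g. by cofactor expansion or by noting that A is similar to its Jordan form J, which has the same characteristic polynomial as A) gives
  χ_A(x) = x^5 - 15*x^4 + 90*x^3 - 270*x^2 + 405*x - 243
which factors as (x - 3)^5. The eigenvalues (with algebraic multiplicities) are λ = 3 with multiplicity 5.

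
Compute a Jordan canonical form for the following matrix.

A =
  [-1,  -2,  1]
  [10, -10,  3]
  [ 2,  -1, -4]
J_3(-5)

The characteristic polynomial is
  det(x·I − A) = x^3 + 15*x^2 + 75*x + 125 = (x + 5)^3

Eigenvalues and multiplicities (the geometric multiplicity of λ is n − rank(A − λI), which equals the number of Jordan blocks for λ):
  λ = -5: algebraic multiplicity = 3, geometric multiplicity = 1

Determining the block sizes for each eigenvalue:
  λ = -5: one block (gm = 1), so the single block has size am = 3 → block sizes [3]

Assembling the blocks gives a Jordan form
J =
  [-5,  1,  0]
  [ 0, -5,  1]
  [ 0,  0, -5]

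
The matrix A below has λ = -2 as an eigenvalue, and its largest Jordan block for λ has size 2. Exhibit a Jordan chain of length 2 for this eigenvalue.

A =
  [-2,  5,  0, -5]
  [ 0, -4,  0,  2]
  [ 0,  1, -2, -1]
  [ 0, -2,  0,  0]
A Jordan chain for λ = -2 of length 2:
v_1 = (5, -2, 1, -2)ᵀ
v_2 = (0, 1, 0, 0)ᵀ

Let N = A − (-2)·I. We want v_2 with N^2 v_2 = 0 but N^1 v_2 ≠ 0; then v_{j-1} := N · v_j for j = 2, …, 2.

Pick v_2 = (0, 1, 0, 0)ᵀ.
Then v_1 = N · v_2 = (5, -2, 1, -2)ᵀ.

Sanity check: (A − (-2)·I) v_1 = (0, 0, 0, 0)ᵀ = 0. ✓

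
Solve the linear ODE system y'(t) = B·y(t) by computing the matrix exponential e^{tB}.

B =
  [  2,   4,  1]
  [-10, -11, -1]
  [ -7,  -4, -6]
e^{tB} =
  [t^2*exp(-5*t) + 7*t*exp(-5*t) + exp(-5*t), 4*t*exp(-5*t), t^2*exp(-5*t) + t*exp(-5*t)]
  [-3*t^2*exp(-5*t)/2 - 10*t*exp(-5*t), -6*t*exp(-5*t) + exp(-5*t), -3*t^2*exp(-5*t)/2 - t*exp(-5*t)]
  [-t^2*exp(-5*t) - 7*t*exp(-5*t), -4*t*exp(-5*t), -t^2*exp(-5*t) - t*exp(-5*t) + exp(-5*t)]

Strategy: write B = P · J · P⁻¹ where J is a Jordan canonical form, so e^{tB} = P · e^{tJ} · P⁻¹, and e^{tJ} can be computed block-by-block.

B has Jordan form
J =
  [-5,  1,  0]
  [ 0, -5,  1]
  [ 0,  0, -5]
(up to reordering of blocks).

Per-block formulas:
  For a 3×3 Jordan block J_3(-5): exp(t · J_3(-5)) = e^(-5t)·(I + t·N + (t^2/2)·N^2), where N is the 3×3 nilpotent shift.

After assembling e^{tJ} and conjugating by P, we get:

e^{tB} =
  [t^2*exp(-5*t) + 7*t*exp(-5*t) + exp(-5*t), 4*t*exp(-5*t), t^2*exp(-5*t) + t*exp(-5*t)]
  [-3*t^2*exp(-5*t)/2 - 10*t*exp(-5*t), -6*t*exp(-5*t) + exp(-5*t), -3*t^2*exp(-5*t)/2 - t*exp(-5*t)]
  [-t^2*exp(-5*t) - 7*t*exp(-5*t), -4*t*exp(-5*t), -t^2*exp(-5*t) - t*exp(-5*t) + exp(-5*t)]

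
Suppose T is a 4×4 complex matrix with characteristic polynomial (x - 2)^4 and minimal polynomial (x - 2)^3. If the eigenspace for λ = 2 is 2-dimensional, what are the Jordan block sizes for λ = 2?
Block sizes for λ = 2: [3, 1]

Step 1 — from the characteristic polynomial, algebraic multiplicity of λ = 2 is 4. From dim ker(T − (2)·I) = 2, there are exactly 2 Jordan blocks for λ = 2.
Step 2 — from the minimal polynomial, the factor (x − 2)^3 tells us the largest block for λ = 2 has size 3.
Step 3 — with total size 4, 2 blocks, and largest block 3, the block sizes (in nonincreasing order) are [3, 1].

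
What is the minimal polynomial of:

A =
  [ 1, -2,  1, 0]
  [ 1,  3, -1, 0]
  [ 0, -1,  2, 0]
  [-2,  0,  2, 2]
x^3 - 6*x^2 + 12*x - 8

The characteristic polynomial is χ_A(x) = (x - 2)^4, so the eigenvalues are known. The minimal polynomial is
  m_A(x) = Π_λ (x − λ)^{k_λ}
where k_λ is the size of the *largest* Jordan block for λ (equivalently, the smallest k with (A − λI)^k v = 0 for every generalised eigenvector v of λ).

  λ = 2: largest Jordan block has size 3, contributing (x − 2)^3

So m_A(x) = (x - 2)^3 = x^3 - 6*x^2 + 12*x - 8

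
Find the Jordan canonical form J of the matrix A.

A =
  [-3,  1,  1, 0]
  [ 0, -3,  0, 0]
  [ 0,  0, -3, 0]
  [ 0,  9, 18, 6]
J_2(-3) ⊕ J_1(-3) ⊕ J_1(6)

The characteristic polynomial is
  det(x·I − A) = x^4 + 3*x^3 - 27*x^2 - 135*x - 162 = (x - 6)*(x + 3)^3

Eigenvalues and multiplicities (the geometric multiplicity of λ is n − rank(A − λI), which equals the number of Jordan blocks for λ):
  λ = -3: algebraic multiplicity = 3, geometric multiplicity = 2
  λ = 6: algebraic multiplicity = 1, geometric multiplicity = 1

Determining the block sizes for each eigenvalue:
  λ = -3: 2 blocks summing to 3 forces exactly one block of size 2 and the rest size 1 → block sizes [2, 1]
  λ = 6: one block (gm = 1), so the single block has size am = 1 → block sizes [1]

Assembling the blocks gives a Jordan form
J =
  [-3,  1,  0, 0]
  [ 0, -3,  0, 0]
  [ 0,  0, -3, 0]
  [ 0,  0,  0, 6]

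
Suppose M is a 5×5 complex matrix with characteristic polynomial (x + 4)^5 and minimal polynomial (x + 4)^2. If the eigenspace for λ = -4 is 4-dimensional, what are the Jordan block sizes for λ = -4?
Block sizes for λ = -4: [2, 1, 1, 1]

Step 1 — from the characteristic polynomial, algebraic multiplicity of λ = -4 is 5. From dim ker(M − (-4)·I) = 4, there are exactly 4 Jordan blocks for λ = -4.
Step 2 — from the minimal polynomial, the factor (x + 4)^2 tells us the largest block for λ = -4 has size 2.
Step 3 — with total size 5, 4 blocks, and largest block 2, the block sizes (in nonincreasing order) are [2, 1, 1, 1].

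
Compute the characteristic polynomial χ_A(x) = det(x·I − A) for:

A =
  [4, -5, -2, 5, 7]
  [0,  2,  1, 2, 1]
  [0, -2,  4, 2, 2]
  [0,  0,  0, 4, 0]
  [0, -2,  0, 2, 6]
x^5 - 20*x^4 + 160*x^3 - 640*x^2 + 1280*x - 1024

Expanding det(x·I − A) (e.g. by cofactor expansion or by noting that A is similar to its Jordan form J, which has the same characteristic polynomial as A) gives
  χ_A(x) = x^5 - 20*x^4 + 160*x^3 - 640*x^2 + 1280*x - 1024
which factors as (x - 4)^5. The eigenvalues (with algebraic multiplicities) are λ = 4 with multiplicity 5.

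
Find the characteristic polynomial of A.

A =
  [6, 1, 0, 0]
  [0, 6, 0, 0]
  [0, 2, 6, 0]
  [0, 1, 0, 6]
x^4 - 24*x^3 + 216*x^2 - 864*x + 1296

Expanding det(x·I − A) (e.g. by cofactor expansion or by noting that A is similar to its Jordan form J, which has the same characteristic polynomial as A) gives
  χ_A(x) = x^4 - 24*x^3 + 216*x^2 - 864*x + 1296
which factors as (x - 6)^4. The eigenvalues (with algebraic multiplicities) are λ = 6 with multiplicity 4.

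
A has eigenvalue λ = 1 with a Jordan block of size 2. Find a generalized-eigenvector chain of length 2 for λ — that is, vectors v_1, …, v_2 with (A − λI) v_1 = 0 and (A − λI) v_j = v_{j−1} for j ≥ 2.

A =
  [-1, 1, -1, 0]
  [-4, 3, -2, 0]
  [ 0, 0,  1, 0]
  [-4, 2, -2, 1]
A Jordan chain for λ = 1 of length 2:
v_1 = (-2, -4, 0, -4)ᵀ
v_2 = (1, 0, 0, 0)ᵀ

Let N = A − (1)·I. We want v_2 with N^2 v_2 = 0 but N^1 v_2 ≠ 0; then v_{j-1} := N · v_j for j = 2, …, 2.

Pick v_2 = (1, 0, 0, 0)ᵀ.
Then v_1 = N · v_2 = (-2, -4, 0, -4)ᵀ.

Sanity check: (A − (1)·I) v_1 = (0, 0, 0, 0)ᵀ = 0. ✓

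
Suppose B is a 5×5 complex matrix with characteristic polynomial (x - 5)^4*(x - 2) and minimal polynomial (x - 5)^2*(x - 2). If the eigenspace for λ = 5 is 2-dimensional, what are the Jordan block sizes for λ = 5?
Block sizes for λ = 5: [2, 2]

Step 1 — from the characteristic polynomial, algebraic multiplicity of λ = 5 is 4. From dim ker(B − (5)·I) = 2, there are exactly 2 Jordan blocks for λ = 5.
Step 2 — from the minimal polynomial, the factor (x − 5)^2 tells us the largest block for λ = 5 has size 2.
Step 3 — with total size 4, 2 blocks, and largest block 2, the block sizes (in nonincreasing order) are [2, 2].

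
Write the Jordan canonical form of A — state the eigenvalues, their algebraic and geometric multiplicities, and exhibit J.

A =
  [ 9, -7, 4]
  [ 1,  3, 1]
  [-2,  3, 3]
J_3(5)

The characteristic polynomial is
  det(x·I − A) = x^3 - 15*x^2 + 75*x - 125 = (x - 5)^3

Eigenvalues and multiplicities (the geometric multiplicity of λ is n − rank(A − λI), which equals the number of Jordan blocks for λ):
  λ = 5: algebraic multiplicity = 3, geometric multiplicity = 1

Determining the block sizes for each eigenvalue:
  λ = 5: one block (gm = 1), so the single block has size am = 3 → block sizes [3]

Assembling the blocks gives a Jordan form
J =
  [5, 1, 0]
  [0, 5, 1]
  [0, 0, 5]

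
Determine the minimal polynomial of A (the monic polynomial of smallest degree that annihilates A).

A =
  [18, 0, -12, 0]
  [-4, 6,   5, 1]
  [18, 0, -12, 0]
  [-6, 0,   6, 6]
x^3 - 12*x^2 + 36*x

The characteristic polynomial is χ_A(x) = x*(x - 6)^3, so the eigenvalues are known. The minimal polynomial is
  m_A(x) = Π_λ (x − λ)^{k_λ}
where k_λ is the size of the *largest* Jordan block for λ (equivalently, the smallest k with (A − λI)^k v = 0 for every generalised eigenvector v of λ).

  λ = 0: largest Jordan block has size 1, contributing (x − 0)
  λ = 6: largest Jordan block has size 2, contributing (x − 6)^2

So m_A(x) = x*(x - 6)^2 = x^3 - 12*x^2 + 36*x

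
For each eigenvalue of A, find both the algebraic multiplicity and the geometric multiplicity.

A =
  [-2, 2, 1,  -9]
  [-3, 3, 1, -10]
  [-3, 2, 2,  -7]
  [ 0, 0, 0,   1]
λ = 1: alg = 4, geom = 2

Step 1 — factor the characteristic polynomial to read off the algebraic multiplicities:
  χ_A(x) = (x - 1)^4

Step 2 — compute geometric multiplicities via the rank-nullity identity g(λ) = n − rank(A − λI):
  rank(A − (1)·I) = 2, so dim ker(A − (1)·I) = n − 2 = 2

Summary:
  λ = 1: algebraic multiplicity = 4, geometric multiplicity = 2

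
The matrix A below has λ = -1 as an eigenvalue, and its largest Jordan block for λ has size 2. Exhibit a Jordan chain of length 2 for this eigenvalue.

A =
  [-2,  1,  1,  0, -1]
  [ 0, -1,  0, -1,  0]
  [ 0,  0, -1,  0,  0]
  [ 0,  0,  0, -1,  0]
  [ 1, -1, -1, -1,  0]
A Jordan chain for λ = -1 of length 2:
v_1 = (-1, 0, 0, 0, 1)ᵀ
v_2 = (1, 0, 0, 0, 0)ᵀ

Let N = A − (-1)·I. We want v_2 with N^2 v_2 = 0 but N^1 v_2 ≠ 0; then v_{j-1} := N · v_j for j = 2, …, 2.

Pick v_2 = (1, 0, 0, 0, 0)ᵀ.
Then v_1 = N · v_2 = (-1, 0, 0, 0, 1)ᵀ.

Sanity check: (A − (-1)·I) v_1 = (0, 0, 0, 0, 0)ᵀ = 0. ✓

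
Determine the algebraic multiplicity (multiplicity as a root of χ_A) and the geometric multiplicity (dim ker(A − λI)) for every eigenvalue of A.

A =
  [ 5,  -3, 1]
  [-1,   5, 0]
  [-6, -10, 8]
λ = 6: alg = 3, geom = 1

Step 1 — factor the characteristic polynomial to read off the algebraic multiplicities:
  χ_A(x) = (x - 6)^3

Step 2 — compute geometric multiplicities via the rank-nullity identity g(λ) = n − rank(A − λI):
  rank(A − (6)·I) = 2, so dim ker(A − (6)·I) = n − 2 = 1

Summary:
  λ = 6: algebraic multiplicity = 3, geometric multiplicity = 1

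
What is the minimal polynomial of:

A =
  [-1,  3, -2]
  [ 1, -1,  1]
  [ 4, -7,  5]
x^3 - 3*x^2 + 3*x - 1

The characteristic polynomial is χ_A(x) = (x - 1)^3, so the eigenvalues are known. The minimal polynomial is
  m_A(x) = Π_λ (x − λ)^{k_λ}
where k_λ is the size of the *largest* Jordan block for λ (equivalently, the smallest k with (A − λI)^k v = 0 for every generalised eigenvector v of λ).

  λ = 1: largest Jordan block has size 3, contributing (x − 1)^3

So m_A(x) = (x - 1)^3 = x^3 - 3*x^2 + 3*x - 1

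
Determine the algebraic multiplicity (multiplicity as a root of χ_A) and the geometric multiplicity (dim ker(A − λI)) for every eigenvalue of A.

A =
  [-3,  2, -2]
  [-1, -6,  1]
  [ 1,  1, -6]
λ = -5: alg = 3, geom = 2

Step 1 — factor the characteristic polynomial to read off the algebraic multiplicities:
  χ_A(x) = (x + 5)^3

Step 2 — compute geometric multiplicities via the rank-nullity identity g(λ) = n − rank(A − λI):
  rank(A − (-5)·I) = 1, so dim ker(A − (-5)·I) = n − 1 = 2

Summary:
  λ = -5: algebraic multiplicity = 3, geometric multiplicity = 2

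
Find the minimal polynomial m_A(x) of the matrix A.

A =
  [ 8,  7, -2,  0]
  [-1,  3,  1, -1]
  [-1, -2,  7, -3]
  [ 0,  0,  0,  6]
x^3 - 18*x^2 + 108*x - 216

The characteristic polynomial is χ_A(x) = (x - 6)^4, so the eigenvalues are known. The minimal polynomial is
  m_A(x) = Π_λ (x − λ)^{k_λ}
where k_λ is the size of the *largest* Jordan block for λ (equivalently, the smallest k with (A − λI)^k v = 0 for every generalised eigenvector v of λ).

  λ = 6: largest Jordan block has size 3, contributing (x − 6)^3

So m_A(x) = (x - 6)^3 = x^3 - 18*x^2 + 108*x - 216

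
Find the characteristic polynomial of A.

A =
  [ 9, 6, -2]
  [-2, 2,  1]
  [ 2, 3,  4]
x^3 - 15*x^2 + 75*x - 125

Expanding det(x·I − A) (e.g. by cofactor expansion or by noting that A is similar to its Jordan form J, which has the same characteristic polynomial as A) gives
  χ_A(x) = x^3 - 15*x^2 + 75*x - 125
which factors as (x - 5)^3. The eigenvalues (with algebraic multiplicities) are λ = 5 with multiplicity 3.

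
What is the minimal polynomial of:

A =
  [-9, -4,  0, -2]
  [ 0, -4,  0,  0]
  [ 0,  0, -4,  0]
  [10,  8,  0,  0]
x^2 + 9*x + 20

The characteristic polynomial is χ_A(x) = (x + 4)^3*(x + 5), so the eigenvalues are known. The minimal polynomial is
  m_A(x) = Π_λ (x − λ)^{k_λ}
where k_λ is the size of the *largest* Jordan block for λ (equivalently, the smallest k with (A − λI)^k v = 0 for every generalised eigenvector v of λ).

  λ = -5: largest Jordan block has size 1, contributing (x + 5)
  λ = -4: largest Jordan block has size 1, contributing (x + 4)

So m_A(x) = (x + 4)*(x + 5) = x^2 + 9*x + 20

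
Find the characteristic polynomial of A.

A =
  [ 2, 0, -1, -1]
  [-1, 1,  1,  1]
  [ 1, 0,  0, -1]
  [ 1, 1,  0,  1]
x^4 - 4*x^3 + 6*x^2 - 4*x + 1

Expanding det(x·I − A) (e.g. by cofactor expansion or by noting that A is similar to its Jordan form J, which has the same characteristic polynomial as A) gives
  χ_A(x) = x^4 - 4*x^3 + 6*x^2 - 4*x + 1
which factors as (x - 1)^4. The eigenvalues (with algebraic multiplicities) are λ = 1 with multiplicity 4.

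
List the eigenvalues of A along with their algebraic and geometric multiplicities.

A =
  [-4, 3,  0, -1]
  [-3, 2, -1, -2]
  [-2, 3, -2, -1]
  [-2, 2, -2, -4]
λ = -2: alg = 4, geom = 2

Step 1 — factor the characteristic polynomial to read off the algebraic multiplicities:
  χ_A(x) = (x + 2)^4

Step 2 — compute geometric multiplicities via the rank-nullity identity g(λ) = n − rank(A − λI):
  rank(A − (-2)·I) = 2, so dim ker(A − (-2)·I) = n − 2 = 2

Summary:
  λ = -2: algebraic multiplicity = 4, geometric multiplicity = 2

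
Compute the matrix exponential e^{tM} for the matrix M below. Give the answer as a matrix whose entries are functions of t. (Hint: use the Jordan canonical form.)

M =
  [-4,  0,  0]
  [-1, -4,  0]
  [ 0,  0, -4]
e^{tM} =
  [exp(-4*t), 0, 0]
  [-t*exp(-4*t), exp(-4*t), 0]
  [0, 0, exp(-4*t)]

Strategy: write M = P · J · P⁻¹ where J is a Jordan canonical form, so e^{tM} = P · e^{tJ} · P⁻¹, and e^{tJ} can be computed block-by-block.

M has Jordan form
J =
  [-4,  1,  0]
  [ 0, -4,  0]
  [ 0,  0, -4]
(up to reordering of blocks).

Per-block formulas:
  For a 2×2 Jordan block J_2(-4): exp(t · J_2(-4)) = e^(-4t)·(I + t·N), where N is the 2×2 nilpotent shift.
  For a 1×1 block at λ = -4: exp(t · [-4]) = [e^(-4t)].

After assembling e^{tJ} and conjugating by P, we get:

e^{tM} =
  [exp(-4*t), 0, 0]
  [-t*exp(-4*t), exp(-4*t), 0]
  [0, 0, exp(-4*t)]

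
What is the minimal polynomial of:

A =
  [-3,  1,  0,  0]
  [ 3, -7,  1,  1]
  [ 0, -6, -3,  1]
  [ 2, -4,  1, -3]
x^3 + 12*x^2 + 48*x + 64

The characteristic polynomial is χ_A(x) = (x + 4)^4, so the eigenvalues are known. The minimal polynomial is
  m_A(x) = Π_λ (x − λ)^{k_λ}
where k_λ is the size of the *largest* Jordan block for λ (equivalently, the smallest k with (A − λI)^k v = 0 for every generalised eigenvector v of λ).

  λ = -4: largest Jordan block has size 3, contributing (x + 4)^3

So m_A(x) = (x + 4)^3 = x^3 + 12*x^2 + 48*x + 64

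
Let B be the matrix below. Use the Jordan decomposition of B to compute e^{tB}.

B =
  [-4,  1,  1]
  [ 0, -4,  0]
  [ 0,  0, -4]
e^{tB} =
  [exp(-4*t), t*exp(-4*t), t*exp(-4*t)]
  [0, exp(-4*t), 0]
  [0, 0, exp(-4*t)]

Strategy: write B = P · J · P⁻¹ where J is a Jordan canonical form, so e^{tB} = P · e^{tJ} · P⁻¹, and e^{tJ} can be computed block-by-block.

B has Jordan form
J =
  [-4,  1,  0]
  [ 0, -4,  0]
  [ 0,  0, -4]
(up to reordering of blocks).

Per-block formulas:
  For a 2×2 Jordan block J_2(-4): exp(t · J_2(-4)) = e^(-4t)·(I + t·N), where N is the 2×2 nilpotent shift.
  For a 1×1 block at λ = -4: exp(t · [-4]) = [e^(-4t)].

After assembling e^{tJ} and conjugating by P, we get:

e^{tB} =
  [exp(-4*t), t*exp(-4*t), t*exp(-4*t)]
  [0, exp(-4*t), 0]
  [0, 0, exp(-4*t)]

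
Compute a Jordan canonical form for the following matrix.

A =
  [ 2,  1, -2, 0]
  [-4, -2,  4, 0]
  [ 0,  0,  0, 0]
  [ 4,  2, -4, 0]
J_2(0) ⊕ J_1(0) ⊕ J_1(0)

The characteristic polynomial is
  det(x·I − A) = x^4

Eigenvalues and multiplicities (the geometric multiplicity of λ is n − rank(A − λI), which equals the number of Jordan blocks for λ):
  λ = 0: algebraic multiplicity = 4, geometric multiplicity = 3

Determining the block sizes for each eigenvalue:
  λ = 0: 3 blocks summing to 4 forces exactly one block of size 2 and the rest size 1 → block sizes [2, 1, 1]

Assembling the blocks gives a Jordan form
J =
  [0, 1, 0, 0]
  [0, 0, 0, 0]
  [0, 0, 0, 0]
  [0, 0, 0, 0]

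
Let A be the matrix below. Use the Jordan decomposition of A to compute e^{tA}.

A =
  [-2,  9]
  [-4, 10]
e^{tA} =
  [-6*t*exp(4*t) + exp(4*t), 9*t*exp(4*t)]
  [-4*t*exp(4*t), 6*t*exp(4*t) + exp(4*t)]

Strategy: write A = P · J · P⁻¹ where J is a Jordan canonical form, so e^{tA} = P · e^{tJ} · P⁻¹, and e^{tJ} can be computed block-by-block.

A has Jordan form
J =
  [4, 1]
  [0, 4]
(up to reordering of blocks).

Per-block formulas:
  For a 2×2 Jordan block J_2(4): exp(t · J_2(4)) = e^(4t)·(I + t·N), where N is the 2×2 nilpotent shift.

After assembling e^{tJ} and conjugating by P, we get:

e^{tA} =
  [-6*t*exp(4*t) + exp(4*t), 9*t*exp(4*t)]
  [-4*t*exp(4*t), 6*t*exp(4*t) + exp(4*t)]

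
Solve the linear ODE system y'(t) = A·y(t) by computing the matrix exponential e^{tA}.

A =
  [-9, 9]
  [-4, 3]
e^{tA} =
  [-6*t*exp(-3*t) + exp(-3*t), 9*t*exp(-3*t)]
  [-4*t*exp(-3*t), 6*t*exp(-3*t) + exp(-3*t)]

Strategy: write A = P · J · P⁻¹ where J is a Jordan canonical form, so e^{tA} = P · e^{tJ} · P⁻¹, and e^{tJ} can be computed block-by-block.

A has Jordan form
J =
  [-3,  1]
  [ 0, -3]
(up to reordering of blocks).

Per-block formulas:
  For a 2×2 Jordan block J_2(-3): exp(t · J_2(-3)) = e^(-3t)·(I + t·N), where N is the 2×2 nilpotent shift.

After assembling e^{tJ} and conjugating by P, we get:

e^{tA} =
  [-6*t*exp(-3*t) + exp(-3*t), 9*t*exp(-3*t)]
  [-4*t*exp(-3*t), 6*t*exp(-3*t) + exp(-3*t)]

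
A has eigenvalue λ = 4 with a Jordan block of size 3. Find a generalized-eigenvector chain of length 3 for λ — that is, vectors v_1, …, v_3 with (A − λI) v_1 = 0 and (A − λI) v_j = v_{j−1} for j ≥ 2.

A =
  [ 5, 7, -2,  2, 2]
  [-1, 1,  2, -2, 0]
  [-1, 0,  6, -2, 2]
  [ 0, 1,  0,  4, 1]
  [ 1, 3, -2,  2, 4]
A Jordan chain for λ = 4 of length 3:
v_1 = (-2, 0, -1, 0, 0)ᵀ
v_2 = (1, -1, -1, 0, 1)ᵀ
v_3 = (1, 0, 0, 0, 0)ᵀ

Let N = A − (4)·I. We want v_3 with N^3 v_3 = 0 but N^2 v_3 ≠ 0; then v_{j-1} := N · v_j for j = 3, …, 2.

Pick v_3 = (1, 0, 0, 0, 0)ᵀ.
Then v_2 = N · v_3 = (1, -1, -1, 0, 1)ᵀ.
Then v_1 = N · v_2 = (-2, 0, -1, 0, 0)ᵀ.

Sanity check: (A − (4)·I) v_1 = (0, 0, 0, 0, 0)ᵀ = 0. ✓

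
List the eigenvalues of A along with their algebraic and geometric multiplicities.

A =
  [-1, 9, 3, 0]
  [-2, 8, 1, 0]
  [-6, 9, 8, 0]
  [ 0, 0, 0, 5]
λ = 5: alg = 4, geom = 3

Step 1 — factor the characteristic polynomial to read off the algebraic multiplicities:
  χ_A(x) = (x - 5)^4

Step 2 — compute geometric multiplicities via the rank-nullity identity g(λ) = n − rank(A − λI):
  rank(A − (5)·I) = 1, so dim ker(A − (5)·I) = n − 1 = 3

Summary:
  λ = 5: algebraic multiplicity = 4, geometric multiplicity = 3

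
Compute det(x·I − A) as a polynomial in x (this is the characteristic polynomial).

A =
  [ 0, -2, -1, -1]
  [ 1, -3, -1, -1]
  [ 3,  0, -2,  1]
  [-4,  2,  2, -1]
x^4 + 6*x^3 + 12*x^2 + 10*x + 3

Expanding det(x·I − A) (e.g. by cofactor expansion or by noting that A is similar to its Jordan form J, which has the same characteristic polynomial as A) gives
  χ_A(x) = x^4 + 6*x^3 + 12*x^2 + 10*x + 3
which factors as (x + 1)^3*(x + 3). The eigenvalues (with algebraic multiplicities) are λ = -3 with multiplicity 1, λ = -1 with multiplicity 3.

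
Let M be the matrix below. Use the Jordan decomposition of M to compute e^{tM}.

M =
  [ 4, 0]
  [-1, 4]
e^{tM} =
  [exp(4*t), 0]
  [-t*exp(4*t), exp(4*t)]

Strategy: write M = P · J · P⁻¹ where J is a Jordan canonical form, so e^{tM} = P · e^{tJ} · P⁻¹, and e^{tJ} can be computed block-by-block.

M has Jordan form
J =
  [4, 1]
  [0, 4]
(up to reordering of blocks).

Per-block formulas:
  For a 2×2 Jordan block J_2(4): exp(t · J_2(4)) = e^(4t)·(I + t·N), where N is the 2×2 nilpotent shift.

After assembling e^{tJ} and conjugating by P, we get:

e^{tM} =
  [exp(4*t), 0]
  [-t*exp(4*t), exp(4*t)]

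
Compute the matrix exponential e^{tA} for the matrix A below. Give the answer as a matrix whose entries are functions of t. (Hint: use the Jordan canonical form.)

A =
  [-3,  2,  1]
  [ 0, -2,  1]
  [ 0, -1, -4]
e^{tA} =
  [exp(-3*t), t^2*exp(-3*t)/2 + 2*t*exp(-3*t), t^2*exp(-3*t)/2 + t*exp(-3*t)]
  [0, t*exp(-3*t) + exp(-3*t), t*exp(-3*t)]
  [0, -t*exp(-3*t), -t*exp(-3*t) + exp(-3*t)]

Strategy: write A = P · J · P⁻¹ where J is a Jordan canonical form, so e^{tA} = P · e^{tJ} · P⁻¹, and e^{tJ} can be computed block-by-block.

A has Jordan form
J =
  [-3,  1,  0]
  [ 0, -3,  1]
  [ 0,  0, -3]
(up to reordering of blocks).

Per-block formulas:
  For a 3×3 Jordan block J_3(-3): exp(t · J_3(-3)) = e^(-3t)·(I + t·N + (t^2/2)·N^2), where N is the 3×3 nilpotent shift.

After assembling e^{tJ} and conjugating by P, we get:

e^{tA} =
  [exp(-3*t), t^2*exp(-3*t)/2 + 2*t*exp(-3*t), t^2*exp(-3*t)/2 + t*exp(-3*t)]
  [0, t*exp(-3*t) + exp(-3*t), t*exp(-3*t)]
  [0, -t*exp(-3*t), -t*exp(-3*t) + exp(-3*t)]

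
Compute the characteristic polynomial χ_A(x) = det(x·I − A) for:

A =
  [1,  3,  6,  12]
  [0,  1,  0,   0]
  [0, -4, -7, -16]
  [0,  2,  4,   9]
x^4 - 4*x^3 + 6*x^2 - 4*x + 1

Expanding det(x·I − A) (e.g. by cofactor expansion or by noting that A is similar to its Jordan form J, which has the same characteristic polynomial as A) gives
  χ_A(x) = x^4 - 4*x^3 + 6*x^2 - 4*x + 1
which factors as (x - 1)^4. The eigenvalues (with algebraic multiplicities) are λ = 1 with multiplicity 4.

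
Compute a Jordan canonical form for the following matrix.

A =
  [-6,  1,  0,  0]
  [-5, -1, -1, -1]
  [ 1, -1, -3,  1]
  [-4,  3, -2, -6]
J_3(-4) ⊕ J_1(-4)

The characteristic polynomial is
  det(x·I − A) = x^4 + 16*x^3 + 96*x^2 + 256*x + 256 = (x + 4)^4

Eigenvalues and multiplicities (the geometric multiplicity of λ is n − rank(A − λI), which equals the number of Jordan blocks for λ):
  λ = -4: algebraic multiplicity = 4, geometric multiplicity = 2

Determining the block sizes for each eigenvalue:
  λ = -4: with am = 4 and gm = 2, the partition is not yet determined (e.g. several partitions of 4 into 2 parts exist). Let N = A − (-4)·I. Computing rank(N^1) = 2, rank(N^2) = 1, rank(N^3) = 0; the number of blocks of size ≥ j is rank(N^{j−1}) − rank(N^j), giving [2, 1, 1]. So we have 1 block(s) of size 3, 1 block(s) of size 1 → block sizes [3, 1]

Assembling the blocks gives a Jordan form
J =
  [-4,  1,  0,  0]
  [ 0, -4,  1,  0]
  [ 0,  0, -4,  0]
  [ 0,  0,  0, -4]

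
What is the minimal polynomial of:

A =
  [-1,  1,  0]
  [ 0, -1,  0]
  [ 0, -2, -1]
x^2 + 2*x + 1

The characteristic polynomial is χ_A(x) = (x + 1)^3, so the eigenvalues are known. The minimal polynomial is
  m_A(x) = Π_λ (x − λ)^{k_λ}
where k_λ is the size of the *largest* Jordan block for λ (equivalently, the smallest k with (A − λI)^k v = 0 for every generalised eigenvector v of λ).

  λ = -1: largest Jordan block has size 2, contributing (x + 1)^2

So m_A(x) = (x + 1)^2 = x^2 + 2*x + 1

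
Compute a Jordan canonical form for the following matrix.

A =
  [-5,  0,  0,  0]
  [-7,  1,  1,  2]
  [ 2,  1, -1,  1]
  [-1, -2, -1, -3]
J_1(-5) ⊕ J_3(-1)

The characteristic polynomial is
  det(x·I − A) = x^4 + 8*x^3 + 18*x^2 + 16*x + 5 = (x + 1)^3*(x + 5)

Eigenvalues and multiplicities (the geometric multiplicity of λ is n − rank(A − λI), which equals the number of Jordan blocks for λ):
  λ = -5: algebraic multiplicity = 1, geometric multiplicity = 1
  λ = -1: algebraic multiplicity = 3, geometric multiplicity = 1

Determining the block sizes for each eigenvalue:
  λ = -5: one block (gm = 1), so the single block has size am = 1 → block sizes [1]
  λ = -1: one block (gm = 1), so the single block has size am = 3 → block sizes [3]

Assembling the blocks gives a Jordan form
J =
  [-5,  0,  0,  0]
  [ 0, -1,  1,  0]
  [ 0,  0, -1,  1]
  [ 0,  0,  0, -1]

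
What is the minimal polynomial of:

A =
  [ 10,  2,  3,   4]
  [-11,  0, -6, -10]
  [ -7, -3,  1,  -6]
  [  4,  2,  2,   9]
x^3 - 15*x^2 + 75*x - 125

The characteristic polynomial is χ_A(x) = (x - 5)^4, so the eigenvalues are known. The minimal polynomial is
  m_A(x) = Π_λ (x − λ)^{k_λ}
where k_λ is the size of the *largest* Jordan block for λ (equivalently, the smallest k with (A − λI)^k v = 0 for every generalised eigenvector v of λ).

  λ = 5: largest Jordan block has size 3, contributing (x − 5)^3

So m_A(x) = (x - 5)^3 = x^3 - 15*x^2 + 75*x - 125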